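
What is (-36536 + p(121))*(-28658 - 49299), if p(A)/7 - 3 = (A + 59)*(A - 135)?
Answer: 4221761335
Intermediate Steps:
p(A) = 21 + 7*(-135 + A)*(59 + A) (p(A) = 21 + 7*((A + 59)*(A - 135)) = 21 + 7*((59 + A)*(-135 + A)) = 21 + 7*((-135 + A)*(59 + A)) = 21 + 7*(-135 + A)*(59 + A))
(-36536 + p(121))*(-28658 - 49299) = (-36536 + (-55734 - 532*121 + 7*121²))*(-28658 - 49299) = (-36536 + (-55734 - 64372 + 7*14641))*(-77957) = (-36536 + (-55734 - 64372 + 102487))*(-77957) = (-36536 - 17619)*(-77957) = -54155*(-77957) = 4221761335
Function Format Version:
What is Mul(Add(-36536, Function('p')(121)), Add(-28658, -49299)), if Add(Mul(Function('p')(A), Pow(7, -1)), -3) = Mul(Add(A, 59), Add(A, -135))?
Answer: 4221761335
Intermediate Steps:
Function('p')(A) = Add(21, Mul(7, Add(-135, A), Add(59, A))) (Function('p')(A) = Add(21, Mul(7, Mul(Add(A, 59), Add(A, -135)))) = Add(21, Mul(7, Mul(Add(59, A), Add(-135, A)))) = Add(21, Mul(7, Mul(Add(-135, A), Add(59, A)))) = Add(21, Mul(7, Add(-135, A), Add(59, A))))
Mul(Add(-36536, Function('p')(121)), Add(-28658, -49299)) = Mul(Add(-36536, Add(-55734, Mul(-532, 121), Mul(7, Pow(121, 2)))), Add(-28658, -49299)) = Mul(Add(-36536, Add(-55734, -64372, Mul(7, 14641))), -77957) = Mul(Add(-36536, Add(-55734, -64372, 102487)), -77957) = Mul(Add(-36536, -17619), -77957) = Mul(-54155, -77957) = 4221761335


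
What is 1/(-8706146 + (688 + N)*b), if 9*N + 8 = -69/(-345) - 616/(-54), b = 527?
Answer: -1215/10137180901 ≈ -1.1986e-7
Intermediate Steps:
N = 487/1215 (N = -8/9 + (-69/(-345) - 616/(-54))/9 = -8/9 + (-69*(-1/345) - 616*(-1/54))/9 = -8/9 + (⅕ + 308/27)/9 = -8/9 + (⅑)*(1567/135) = -8/9 + 1567/1215 = 487/1215 ≈ 0.40082)
1/(-8706146 + (688 + N)*b) = 1/(-8706146 + (688 + 487/1215)*527) = 1/(-8706146 + (836407/1215)*527) = 1/(-8706146 + 440786489/1215) = 1/(-10137180901/1215) = -1215/10137180901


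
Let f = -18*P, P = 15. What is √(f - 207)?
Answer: 3*I*√53 ≈ 21.84*I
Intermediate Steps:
f = -270 (f = -18*15 = -270)
√(f - 207) = √(-270 - 207) = √(-477) = 3*I*√53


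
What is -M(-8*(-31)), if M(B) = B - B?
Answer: 0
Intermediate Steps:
M(B) = 0
-M(-8*(-31)) = -1*0 = 0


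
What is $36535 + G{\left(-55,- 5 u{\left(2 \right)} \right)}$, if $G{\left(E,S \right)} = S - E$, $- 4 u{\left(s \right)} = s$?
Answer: $\frac{73185}{2} \approx 36593.0$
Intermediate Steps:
$u{\left(s \right)} = - \frac{s}{4}$
$36535 + G{\left(-55,- 5 u{\left(2 \right)} \right)} = 36535 - \left(-55 + 5 \left(\left(- \frac{1}{4}\right) 2\right)\right) = 36535 + \left(\left(-5\right) \left(- \frac{1}{2}\right) + 55\right) = 36535 + \left(\frac{5}{2} + 55\right) = 36535 + \frac{115}{2} = \frac{73185}{2}$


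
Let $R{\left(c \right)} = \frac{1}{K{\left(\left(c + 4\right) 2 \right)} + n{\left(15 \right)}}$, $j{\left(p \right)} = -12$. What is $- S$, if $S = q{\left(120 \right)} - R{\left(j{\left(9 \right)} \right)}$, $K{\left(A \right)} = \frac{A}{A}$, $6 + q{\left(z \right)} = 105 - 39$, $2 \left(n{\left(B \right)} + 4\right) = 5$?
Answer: $-62$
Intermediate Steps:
$n{\left(B \right)} = - \frac{3}{2}$ ($n{\left(B \right)} = -4 + \frac{1}{2} \cdot 5 = -4 + \frac{5}{2} = - \frac{3}{2}$)
$q{\left(z \right)} = 60$ ($q{\left(z \right)} = -6 + \left(105 - 39\right) = -6 + 66 = 60$)
$K{\left(A \right)} = 1$
$R{\left(c \right)} = -2$ ($R{\left(c \right)} = \frac{1}{1 - \frac{3}{2}} = \frac{1}{- \frac{1}{2}} = -2$)
$S = 62$ ($S = 60 - -2 = 60 + 2 = 62$)
$- S = \left(-1\right) 62 = -62$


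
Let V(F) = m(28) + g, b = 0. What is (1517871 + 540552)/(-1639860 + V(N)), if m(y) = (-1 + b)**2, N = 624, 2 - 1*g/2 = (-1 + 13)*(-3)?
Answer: -2058423/1639783 ≈ -1.2553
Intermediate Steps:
g = 76 (g = 4 - 2*(-1 + 13)*(-3) = 4 - 24*(-3) = 4 - 2*(-36) = 4 + 72 = 76)
m(y) = 1 (m(y) = (-1 + 0)**2 = (-1)**2 = 1)
V(F) = 77 (V(F) = 1 + 76 = 77)
(1517871 + 540552)/(-1639860 + V(N)) = (1517871 + 540552)/(-1639860 + 77) = 2058423/(-1639783) = 2058423*(-1/1639783) = -2058423/1639783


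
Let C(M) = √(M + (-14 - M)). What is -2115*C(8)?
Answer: -2115*I*√14 ≈ -7913.6*I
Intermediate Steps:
C(M) = I*√14 (C(M) = √(-14) = I*√14)
-2115*C(8) = -2115*I*√14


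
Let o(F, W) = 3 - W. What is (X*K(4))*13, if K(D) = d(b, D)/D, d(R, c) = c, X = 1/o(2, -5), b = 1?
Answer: 13/8 ≈ 1.6250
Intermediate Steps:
X = ⅛ (X = 1/(3 - 1*(-5)) = 1/(3 + 5) = 1/8 = ⅛ ≈ 0.12500)
K(D) = 1 (K(D) = D/D = 1)
(X*K(4))*13 = ((⅛)*1)*13 = (⅛)*13 = 13/8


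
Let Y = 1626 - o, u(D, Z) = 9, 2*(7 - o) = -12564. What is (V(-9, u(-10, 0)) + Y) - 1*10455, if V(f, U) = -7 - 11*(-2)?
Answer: -15103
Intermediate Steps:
o = 6289 (o = 7 - 1/2*(-12564) = 7 + 6282 = 6289)
V(f, U) = 15 (V(f, U) = -7 + 22 = 15)
Y = -4663 (Y = 1626 - 1*6289 = 1626 - 6289 = -4663)
(V(-9, u(-10, 0)) + Y) - 1*10455 = (15 - 4663) - 1*10455 = -4648 - 10455 = -15103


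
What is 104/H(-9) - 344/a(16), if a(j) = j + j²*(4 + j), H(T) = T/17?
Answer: -378481/1926 ≈ -196.51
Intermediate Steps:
H(T) = T/17 (H(T) = T*(1/17) = T/17)
104/H(-9) - 344/a(16) = 104/(((1/17)*(-9))) - 344*1/(16*(1 + 16² + 4*16)) = 104/(-9/17) - 344*1/(16*(1 + 256 + 64)) = 104*(-17/9) - 344/(16*321) = -1768/9 - 344/5136 = -1768/9 - 344*1/5136 = -1768/9 - 43/642 = -378481/1926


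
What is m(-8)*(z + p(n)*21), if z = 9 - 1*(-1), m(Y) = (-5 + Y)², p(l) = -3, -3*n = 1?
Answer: -8957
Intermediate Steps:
n = -⅓ (n = -⅓*1 = -⅓ ≈ -0.33333)
z = 10 (z = 9 + 1 = 10)
m(-8)*(z + p(n)*21) = (-5 - 8)²*(10 - 3*21) = (-13)²*(10 - 63) = 169*(-53) = -8957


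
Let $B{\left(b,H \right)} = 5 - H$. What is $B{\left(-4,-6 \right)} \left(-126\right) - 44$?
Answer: $-1430$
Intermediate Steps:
$B{\left(-4,-6 \right)} \left(-126\right) - 44 = \left(5 - -6\right) \left(-126\right) - 44 = \left(5 + 6\right) \left(-126\right) - 44 = 11 \left(-126\right) - 44 = -1386 - 44 = -1430$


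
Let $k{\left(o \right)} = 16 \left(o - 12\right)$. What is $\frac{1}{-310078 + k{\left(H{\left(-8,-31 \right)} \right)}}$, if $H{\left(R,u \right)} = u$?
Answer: $- \frac{1}{310766} \approx -3.2179 \cdot 10^{-6}$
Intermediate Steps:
$k{\left(o \right)} = -192 + 16 o$ ($k{\left(o \right)} = 16 \left(-12 + o\right) = -192 + 16 o$)
$\frac{1}{-310078 + k{\left(H{\left(-8,-31 \right)} \right)}} = \frac{1}{-310078 + \left(-192 + 16 \left(-31\right)\right)} = \frac{1}{-310078 - 688} = \frac{1}{-310766} = - \frac{1}{310766}$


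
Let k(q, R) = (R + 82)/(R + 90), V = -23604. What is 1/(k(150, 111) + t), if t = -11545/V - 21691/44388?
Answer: 2924925066/2809808531 ≈ 1.0410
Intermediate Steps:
k(q, R) = (82 + R)/(90 + R)
t = 19379/43655598 (t = -11545/(-23604) - 21691/44388 = -11545*(-1/23604) - 21691*1/44388 = 11545/23604 - 21691/44388 = 19379/43655598 ≈ 0.00044391)
1/(k(150, 111) + t) = 1/((82 + 111)/(90 + 111) + 19379/43655598) = 1/(193/201 + 19379/43655598) = 1/(2809808531/2924925066) = 2924925066/2809808531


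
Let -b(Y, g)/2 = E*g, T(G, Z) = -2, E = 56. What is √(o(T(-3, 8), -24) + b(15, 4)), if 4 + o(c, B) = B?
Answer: 2*I*√119 ≈ 21.817*I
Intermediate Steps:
b(Y, g) = -112*g
o(c, B) = -4 + B
√(o(T(-3, 8), -24) + b(15, 4)) = √((-4 - 24) - 112*4) = √(-28 - 448) = √(-476) = 2*I*√119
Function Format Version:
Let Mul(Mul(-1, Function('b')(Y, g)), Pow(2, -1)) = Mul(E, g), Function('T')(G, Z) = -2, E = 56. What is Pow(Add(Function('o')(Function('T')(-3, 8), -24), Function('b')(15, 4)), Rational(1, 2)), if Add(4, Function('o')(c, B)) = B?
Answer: Mul(2, I, Pow(119, Rational(1, 2))) ≈ Mul(21.817, I)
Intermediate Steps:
Function('b')(Y, g) = Mul(-112, g) (Function('b')(Y, g) = Mul(-2, Mul(56, g)) = Mul(-112, g))
Function('o')(c, B) = Add(-4, B)
Pow(Add(Function('o')(Function('T')(-3, 8), -24), Function('b')(15, 4)), Rational(1, 2)) = Pow(Add(Add(-4, -24), Mul(-112, 4)), Rational(1, 2)) = Pow(Add(-28, -448), Rational(1, 2)) = Pow(-476, Rational(1, 2)) = Mul(2, I, Pow(119, Rational(1, 2)))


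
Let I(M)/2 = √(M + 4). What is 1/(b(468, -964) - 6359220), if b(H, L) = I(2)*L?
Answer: -529935/3369971392108 + 241*√6/5054957088162 ≈ -1.5714e-7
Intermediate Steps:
I(M) = 2*√(4 + M) (I(M) = 2*√(M + 4) = 2*√(4 + M))
b(H, L) = 2*L*√6 (b(H, L) = (2*√(4 + 2))*L = (2*√6)*L = 2*L*√6)
1/(b(468, -964) - 6359220) = 1/(2*(-964)*√6 - 6359220) = 1/(-1928*√6 - 6359220) = 1/(-6359220 - 1928*√6)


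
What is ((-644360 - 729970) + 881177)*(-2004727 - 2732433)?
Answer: 2336144665480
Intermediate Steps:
((-644360 - 729970) + 881177)*(-2004727 - 2732433) = (-1374330 + 881177)*(-4737160) = -493153*(-4737160) = 2336144665480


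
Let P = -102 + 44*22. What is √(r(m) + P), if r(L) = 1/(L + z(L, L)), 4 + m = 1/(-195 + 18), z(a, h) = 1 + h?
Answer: √1333490489/1241 ≈ 29.425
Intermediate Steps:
P = 866 (P = -102 + 968 = 866)
m = -709/177 (m = -4 + 1/(-195 + 18) = -4 + 1/(-177) = -4 - 1/177 = -709/177 ≈ -4.0056)
r(L) = 1/(1 + 2*L) (r(L) = 1/(L + (1 + L)) = 1/(1 + 2*L))
√(r(m) + P) = √(1/(1 + 2*(-709/177)) + 866) = √(1/(1 - 1418/177) + 866) = √(1/(-1241/177) + 866) = √(-177/1241 + 866) = √(1074529/1241) = √1333490489/1241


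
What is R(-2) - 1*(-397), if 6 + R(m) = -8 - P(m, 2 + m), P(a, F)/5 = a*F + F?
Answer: 383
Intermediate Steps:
P(a, F) = 5*F + 5*F*a (P(a, F) = 5*(a*F + F) = 5*(F*a + F) = 5*(F + F*a) = 5*F + 5*F*a)
R(m) = -14 - 5*(1 + m)*(2 + m) (R(m) = -6 + (-8 - 5*(2 + m)*(1 + m)) = -6 + (-8 - 5*(1 + m)*(2 + m)) = -14 - 5*(1 + m)*(2 + m))
R(-2) - 1*(-397) = (-14 - 5*(1 - 2)*(2 - 2)) - 1*(-397) = (-14 - 5*(-1)*0) + 397 = (-14 + 0) + 397 = -14 + 397 = 383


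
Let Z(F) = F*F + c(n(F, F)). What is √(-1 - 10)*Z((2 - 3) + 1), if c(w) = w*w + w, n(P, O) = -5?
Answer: 20*I*√11 ≈ 66.333*I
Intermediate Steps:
c(w) = w + w² (c(w) = w² + w = w + w²)
Z(F) = 20 + F² (Z(F) = F*F - 5*(1 - 5) = F² - 5*(-4) = F² + 20 = 20 + F²)
√(-1 - 10)*Z((2 - 3) + 1) = √(-1 - 10)*(20 + ((2 - 3) + 1)²) = √(-11)*(20 + (-1 + 1)²) = (I*√11)*(20 + 0²) = (I*√11)*(20 + 0) = (I*√11)*20 = 20*I*√11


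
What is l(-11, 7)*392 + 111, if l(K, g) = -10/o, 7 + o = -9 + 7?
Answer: 4919/9 ≈ 546.56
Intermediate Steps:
o = -9 (o = -7 + (-9 + 7) = -7 - 2 = -9)
l(K, g) = 10/9 (l(K, g) = -10/(-9) = -10*(-1/9) = 10/9)
l(-11, 7)*392 + 111 = (10/9)*392 + 111 = 3920/9 + 111 = 4919/9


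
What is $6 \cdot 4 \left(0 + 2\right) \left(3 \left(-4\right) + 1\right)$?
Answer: $-528$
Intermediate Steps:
$6 \cdot 4 \left(0 + 2\right) \left(3 \left(-4\right) + 1\right) = 24 \cdot 2 \left(-12 + 1\right) = 24 \cdot 2 \left(-11\right) = 24 \left(-22\right) = -528$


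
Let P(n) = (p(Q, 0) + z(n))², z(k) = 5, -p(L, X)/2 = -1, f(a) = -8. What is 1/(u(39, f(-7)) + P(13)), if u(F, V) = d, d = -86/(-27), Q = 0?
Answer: 27/1409 ≈ 0.019163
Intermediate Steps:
p(L, X) = 2 (p(L, X) = -2*(-1) = 2)
P(n) = 49 (P(n) = (2 + 5)² = 7² = 49)
d = 86/27 (d = -86*(-1/27) = 86/27 ≈ 3.1852)
u(F, V) = 86/27
1/(u(39, f(-7)) + P(13)) = 1/(86/27 + 49) = 1/(1409/27) = 27/1409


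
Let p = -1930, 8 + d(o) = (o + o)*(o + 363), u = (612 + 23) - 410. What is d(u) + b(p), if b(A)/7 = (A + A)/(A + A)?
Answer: 264599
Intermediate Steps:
u = 225 (u = 635 - 410 = 225)
d(o) = -8 + 2*o*(363 + o) (d(o) = -8 + (o + o)*(o + 363) = -8 + (2*o)*(363 + o) = -8 + 2*o*(363 + o))
b(A) = 7 (b(A) = 7*((A + A)/(A + A)) = 7*((2*A)/((2*A))) = 7*((2*A)*(1/(2*A))) = 7*1 = 7)
d(u) + b(p) = (-8 + 2*225² + 726*225) + 7 = (-8 + 2*50625 + 163350) + 7 = (-8 + 101250 + 163350) + 7 = 264592 + 7 = 264599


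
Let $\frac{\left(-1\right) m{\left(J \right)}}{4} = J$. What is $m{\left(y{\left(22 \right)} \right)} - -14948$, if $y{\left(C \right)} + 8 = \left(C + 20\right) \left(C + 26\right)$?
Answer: $6916$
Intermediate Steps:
$y{\left(C \right)} = -8 + \left(20 + C\right) \left(26 + C\right)$ ($y{\left(C \right)} = -8 + \left(C + 20\right) \left(C + 26\right) = -8 + \left(20 + C\right) \left(26 + C\right)$)
$m{\left(J \right)} = - 4 J$
$m{\left(y{\left(22 \right)} \right)} - -14948 = - 4 \left(512 + 22^{2} + 46 \cdot 22\right) - -14948 = - 4 \left(512 + 484 + 1012\right) + \left(15120 - 172\right) = \left(-4\right) 2008 + 14948 = -8032 + 14948 = 6916$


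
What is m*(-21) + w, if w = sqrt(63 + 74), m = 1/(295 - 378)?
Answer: 21/83 + sqrt(137) ≈ 11.958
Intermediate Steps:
m = -1/83 (m = 1/(-83) = -1/83 ≈ -0.012048)
w = sqrt(137) ≈ 11.705
m*(-21) + w = -1/83*(-21) + sqrt(137) = 21/83 + sqrt(137)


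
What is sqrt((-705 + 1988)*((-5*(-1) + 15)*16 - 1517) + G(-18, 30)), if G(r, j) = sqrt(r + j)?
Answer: sqrt(-1535751 + 2*sqrt(3)) ≈ 1239.3*I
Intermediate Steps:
G(r, j) = sqrt(j + r)
sqrt((-705 + 1988)*((-5*(-1) + 15)*16 - 1517) + G(-18, 30)) = sqrt((-705 + 1988)*((-5*(-1) + 15)*16 - 1517) + sqrt(30 - 18)) = sqrt(1283*((5 + 15)*16 - 1517) + sqrt(12)) = sqrt(1283*(20*16 - 1517) + 2*sqrt(3)) = sqrt(1283*(320 - 1517) + 2*sqrt(3)) = sqrt(1283*(-1197) + 2*sqrt(3)) = sqrt(-1535751 + 2*sqrt(3))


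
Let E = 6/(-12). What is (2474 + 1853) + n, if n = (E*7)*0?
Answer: 4327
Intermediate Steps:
E = -½ (E = 6*(-1/12) = -½ ≈ -0.50000)
n = 0 (n = -½*7*0 = -7/2*0 = 0)
(2474 + 1853) + n = (2474 + 1853) + 0 = 4327 + 0 = 4327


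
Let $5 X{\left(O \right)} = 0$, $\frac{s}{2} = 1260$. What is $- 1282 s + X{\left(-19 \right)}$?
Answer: $-3230640$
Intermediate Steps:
$s = 2520$ ($s = 2 \cdot 1260 = 2520$)
$X{\left(O \right)} = 0$ ($X{\left(O \right)} = \frac{1}{5} \cdot 0 = 0$)
$- 1282 s + X{\left(-19 \right)} = \left(-1282\right) 2520 + 0 = -3230640 + 0 = -3230640$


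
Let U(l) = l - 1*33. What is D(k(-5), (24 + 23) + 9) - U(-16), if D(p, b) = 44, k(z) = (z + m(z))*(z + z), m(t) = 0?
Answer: 93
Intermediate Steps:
U(l) = -33 + l (U(l) = l - 33 = -33 + l)
k(z) = 2*z**2 (k(z) = (z + 0)*(z + z) = z*(2*z) = 2*z**2)
D(k(-5), (24 + 23) + 9) - U(-16) = 44 - (-33 - 16) = 44 - 1*(-49) = 44 + 49 = 93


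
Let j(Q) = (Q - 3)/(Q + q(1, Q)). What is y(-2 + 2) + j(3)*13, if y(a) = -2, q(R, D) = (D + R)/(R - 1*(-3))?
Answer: -2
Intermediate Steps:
q(R, D) = (D + R)/(3 + R) (q(R, D) = (D + R)/(R + 3) = (D + R)/(3 + R))
j(Q) = (-3 + Q)/(¼ + 5*Q/4) (j(Q) = (Q - 3)/(Q + (Q + 1)/(3 + 1)) = (-3 + Q)/(Q + (1 + Q)/4) = (-3 + Q)/(Q + (¼ + Q/4)) = (-3 + Q)/(¼ + 5*Q/4))
y(-2 + 2) + j(3)*13 = -2 + (4*(-3 + 3)/(1 + 5*3))*13 = -2 + (4*0/(1 + 15))*13 = -2 + (4*0/16)*13 = -2 + (4*(1/16)*0)*13 = -2 + 0*13 = -2 + 0 = -2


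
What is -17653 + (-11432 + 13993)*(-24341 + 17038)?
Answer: -18720636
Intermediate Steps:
-17653 + (-11432 + 13993)*(-24341 + 17038) = -17653 + 2561*(-7303) = -17653 - 18702983 = -18720636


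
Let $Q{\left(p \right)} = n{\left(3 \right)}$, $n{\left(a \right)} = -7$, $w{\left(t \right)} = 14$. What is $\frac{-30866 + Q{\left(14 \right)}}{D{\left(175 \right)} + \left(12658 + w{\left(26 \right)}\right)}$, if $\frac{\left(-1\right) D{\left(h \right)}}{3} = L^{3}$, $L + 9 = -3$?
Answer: $- \frac{10291}{5952} \approx -1.729$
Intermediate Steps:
$L = -12$ ($L = -9 - 3 = -12$)
$Q{\left(p \right)} = -7$
$D{\left(h \right)} = 5184$ ($D{\left(h \right)} = - 3 \left(-12\right)^{3} = \left(-3\right) \left(-1728\right) = 5184$)
$\frac{-30866 + Q{\left(14 \right)}}{D{\left(175 \right)} + \left(12658 + w{\left(26 \right)}\right)} = \frac{-30866 - 7}{5184 + \left(12658 + 14\right)} = - \frac{30873}{5184 + 12672} = - \frac{30873}{17856} = \left(-30873\right) \frac{1}{17856} = - \frac{10291}{5952}$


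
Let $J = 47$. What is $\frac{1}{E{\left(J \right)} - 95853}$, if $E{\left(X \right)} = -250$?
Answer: $- \frac{1}{96103} \approx -1.0406 \cdot 10^{-5}$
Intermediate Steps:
$\frac{1}{E{\left(J \right)} - 95853} = \frac{1}{-250 - 95853} = \frac{1}{-96103} = - \frac{1}{96103}$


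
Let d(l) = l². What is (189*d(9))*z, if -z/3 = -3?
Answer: 137781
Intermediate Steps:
z = 9 (z = -3*(-3) = 9)
(189*d(9))*z = (189*9²)*9 = (189*81)*9 = 15309*9 = 137781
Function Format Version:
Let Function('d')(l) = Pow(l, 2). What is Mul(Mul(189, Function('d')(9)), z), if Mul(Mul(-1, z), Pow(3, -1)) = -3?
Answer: 137781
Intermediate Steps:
z = 9 (z = Mul(-3, -3) = 9)
Mul(Mul(189, Function('d')(9)), z) = Mul(Mul(189, Pow(9, 2)), 9) = Mul(Mul(189, 81), 9) = Mul(15309, 9) = 137781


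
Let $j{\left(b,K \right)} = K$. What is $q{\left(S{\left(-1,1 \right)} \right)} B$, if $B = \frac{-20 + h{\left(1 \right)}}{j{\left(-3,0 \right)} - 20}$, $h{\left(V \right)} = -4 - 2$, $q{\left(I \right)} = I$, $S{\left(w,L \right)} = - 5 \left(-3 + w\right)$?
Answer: $26$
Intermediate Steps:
$S{\left(w,L \right)} = 15 - 5 w$
$h{\left(V \right)} = -6$
$B = \frac{13}{10}$ ($B = \frac{-20 - 6}{0 - 20} = - \frac{26}{-20} = \left(-26\right) \left(- \frac{1}{20}\right) = \frac{13}{10} \approx 1.3$)
$q{\left(S{\left(-1,1 \right)} \right)} B = \left(15 - -5\right) \frac{13}{10} = \left(15 + 5\right) \frac{13}{10} = 20 \cdot \frac{13}{10} = 26$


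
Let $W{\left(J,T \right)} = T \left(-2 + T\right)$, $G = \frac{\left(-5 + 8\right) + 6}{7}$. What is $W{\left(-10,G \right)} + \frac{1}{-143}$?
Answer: $- \frac{6484}{7007} \approx -0.92536$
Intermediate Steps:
$G = \frac{9}{7}$ ($G = \left(3 + 6\right) \frac{1}{7} = 9 \cdot \frac{1}{7} = \frac{9}{7} \approx 1.2857$)
$W{\left(-10,G \right)} + \frac{1}{-143} = \frac{9 \left(-2 + \frac{9}{7}\right)}{7} + \frac{1}{-143} = \frac{9}{7} \left(- \frac{5}{7}\right) - \frac{1}{143} = - \frac{45}{49} - \frac{1}{143} = - \frac{6484}{7007}$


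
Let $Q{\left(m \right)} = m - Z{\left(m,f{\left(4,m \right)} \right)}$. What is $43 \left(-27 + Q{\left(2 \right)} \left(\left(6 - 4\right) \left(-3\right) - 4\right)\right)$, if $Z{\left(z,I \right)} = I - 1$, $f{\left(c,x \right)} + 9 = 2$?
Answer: $-5461$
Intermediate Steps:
$f{\left(c,x \right)} = -7$ ($f{\left(c,x \right)} = -9 + 2 = -7$)
$Z{\left(z,I \right)} = -1 + I$
$Q{\left(m \right)} = 8 + m$ ($Q{\left(m \right)} = m - \left(-1 - 7\right) = m - -8 = m + 8 = 8 + m$)
$43 \left(-27 + Q{\left(2 \right)} \left(\left(6 - 4\right) \left(-3\right) - 4\right)\right) = 43 \left(-27 + \left(8 + 2\right) \left(\left(6 - 4\right) \left(-3\right) - 4\right)\right) = 43 \left(-27 + 10 \left(2 \left(-3\right) - 4\right)\right) = 43 \left(-27 + 10 \left(-6 - 4\right)\right) = 43 \left(-27 + 10 \left(-10\right)\right) = 43 \left(-27 - 100\right) = 43 \left(-127\right) = -5461$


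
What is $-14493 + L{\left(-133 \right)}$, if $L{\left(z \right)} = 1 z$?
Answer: $-14626$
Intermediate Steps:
$L{\left(z \right)} = z$
$-14493 + L{\left(-133 \right)} = -14493 - 133 = -14626$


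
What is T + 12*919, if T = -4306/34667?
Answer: 382303370/34667 ≈ 11028.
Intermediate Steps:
T = -4306/34667 (T = -4306*1/34667 = -4306/34667 ≈ -0.12421)
T + 12*919 = -4306/34667 + 12*919 = -4306/34667 + 11028 = 382303370/34667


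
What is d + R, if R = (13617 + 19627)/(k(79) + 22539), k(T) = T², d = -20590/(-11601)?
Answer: 244560961/83469195 ≈ 2.9300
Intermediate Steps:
d = 20590/11601 (d = -20590*(-1/11601) = 20590/11601 ≈ 1.7748)
R = 8311/7195 (R = (13617 + 19627)/(79² + 22539) = 33244/(6241 + 22539) = 33244/28780 = 33244*(1/28780) = 8311/7195 ≈ 1.1551)
d + R = 20590/11601 + 8311/7195 = 244560961/83469195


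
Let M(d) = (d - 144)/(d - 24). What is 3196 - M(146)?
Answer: 194955/61 ≈ 3196.0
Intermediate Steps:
M(d) = (-144 + d)/(-24 + d)
3196 - M(146) = 3196 - (-144 + 146)/(-24 + 146) = 3196 - 2/122 = 3196 - 1*1/61 = 3196 - 1/61 = 194955/61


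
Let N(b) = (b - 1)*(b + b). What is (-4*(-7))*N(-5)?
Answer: 1680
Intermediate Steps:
N(b) = 2*b*(-1 + b) (N(b) = (-1 + b)*(2*b) = 2*b*(-1 + b))
(-4*(-7))*N(-5) = (-4*(-7))*(2*(-5)*(-1 - 5)) = 28*(2*(-5)*(-6)) = 28*60 = 1680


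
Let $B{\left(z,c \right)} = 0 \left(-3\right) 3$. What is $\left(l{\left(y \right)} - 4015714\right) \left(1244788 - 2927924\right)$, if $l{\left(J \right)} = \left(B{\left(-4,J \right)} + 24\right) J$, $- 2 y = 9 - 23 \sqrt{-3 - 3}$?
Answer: $6759174577792 - 464545536 i \sqrt{6} \approx 6.7592 \cdot 10^{12} - 1.1379 \cdot 10^{9} i$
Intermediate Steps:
$B{\left(z,c \right)} = 0$ ($B{\left(z,c \right)} = 0 \cdot 3 = 0$)
$y = - \frac{9}{2} + \frac{23 i \sqrt{6}}{2}$ ($y = - \frac{9 - 23 \sqrt{-3 - 3}}{2} = - \frac{9 - 23 \sqrt{-6}}{2} = - \frac{9 - 23 i \sqrt{6}}{2} = - \frac{9}{2} + \frac{23 i \sqrt{6}}{2} \approx -4.5 + 28.169 i$)
$l{\left(J \right)} = 24 J$ ($l{\left(J \right)} = \left(0 + 24\right) J = 24 J$)
$\left(l{\left(y \right)} - 4015714\right) \left(1244788 - 2927924\right) = \left(24 \left(- \frac{9}{2} + \frac{23 i \sqrt{6}}{2}\right) - 4015714\right) \left(1244788 - 2927924\right) = \left(\left(-108 + 276 i \sqrt{6}\right) - 4015714\right) \left(-1683136\right) = \left(-4015822 + 276 i \sqrt{6}\right) \left(-1683136\right) = 6759174577792 - 464545536 i \sqrt{6}$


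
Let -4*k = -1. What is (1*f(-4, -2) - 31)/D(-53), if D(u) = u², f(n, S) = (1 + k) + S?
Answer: -127/11236 ≈ -0.011303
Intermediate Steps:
k = ¼ (k = -¼*(-1) = ¼ ≈ 0.25000)
f(n, S) = 5/4 + S (f(n, S) = (1 + ¼) + S = 5/4 + S)
(1*f(-4, -2) - 31)/D(-53) = (1*(5/4 - 2) - 31)/((-53)²) = (1*(-¾) - 31)/2809 = (-¾ - 31)*(1/2809) = -127/4*1/2809 = -127/11236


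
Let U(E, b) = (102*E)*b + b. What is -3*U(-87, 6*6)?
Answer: 958284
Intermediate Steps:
U(E, b) = b + 102*E*b (U(E, b) = 102*E*b + b = b + 102*E*b)
-3*U(-87, 6*6) = -3*6*6*(1 + 102*(-87)) = -108*(1 - 8874) = -108*(-8873) = -3*(-319428) = 958284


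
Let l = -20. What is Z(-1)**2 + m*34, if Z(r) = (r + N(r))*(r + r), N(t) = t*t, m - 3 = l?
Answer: -578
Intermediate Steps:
m = -17 (m = 3 - 20 = -17)
N(t) = t**2
Z(r) = 2*r*(r + r**2) (Z(r) = (r + r**2)*(r + r) = (r + r**2)*(2*r) = 2*r*(r + r**2))
Z(-1)**2 + m*34 = (2*(-1)**2*(1 - 1))**2 - 17*34 = (2*1*0)**2 - 578 = 0**2 - 578 = 0 - 578 = -578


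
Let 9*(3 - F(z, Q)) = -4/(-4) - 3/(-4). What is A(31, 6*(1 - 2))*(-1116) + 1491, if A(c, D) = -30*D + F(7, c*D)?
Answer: -202520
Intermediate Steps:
F(z, Q) = 101/36 (F(z, Q) = 3 - (-4/(-4) - 3/(-4))/9 = 3 - (-4*(-¼) - 3*(-¼))/9 = 3 - (1 + ¾)/9 = 3 - ⅑*7/4 = 3 - 7/36 = 101/36)
A(c, D) = 101/36 - 30*D (A(c, D) = -30*D + 101/36 = 101/36 - 30*D)
A(31, 6*(1 - 2))*(-1116) + 1491 = (101/36 - 180*(1 - 2))*(-1116) + 1491 = (101/36 - 180*(-1))*(-1116) + 1491 = (101/36 - 30*(-6))*(-1116) + 1491 = (101/36 + 180)*(-1116) + 1491 = (6581/36)*(-1116) + 1491 = -204011 + 1491 = -202520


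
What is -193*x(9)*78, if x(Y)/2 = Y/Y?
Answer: -30108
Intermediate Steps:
x(Y) = 2 (x(Y) = 2*(Y/Y) = 2*1 = 2)
-193*x(9)*78 = -193*2*78 = -386*78 = -30108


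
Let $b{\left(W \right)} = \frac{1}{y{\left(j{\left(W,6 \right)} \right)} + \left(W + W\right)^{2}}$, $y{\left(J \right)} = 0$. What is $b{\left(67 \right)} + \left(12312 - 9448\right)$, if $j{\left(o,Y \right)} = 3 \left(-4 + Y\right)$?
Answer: $\frac{51425985}{17956} \approx 2864.0$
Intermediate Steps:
$j{\left(o,Y \right)} = -12 + 3 Y$
$b{\left(W \right)} = \frac{1}{4 W^{2}}$ ($b{\left(W \right)} = \frac{1}{0 + \left(W + W\right)^{2}} = \frac{1}{0 + \left(2 W\right)^{2}} = \frac{1}{0 + 4 W^{2}} = \frac{1}{4 W^{2}}$)
$b{\left(67 \right)} + \left(12312 - 9448\right) = \frac{1}{4 \cdot 4489} + \left(12312 - 9448\right) = \frac{1}{4} \cdot \frac{1}{4489} + \left(12312 - 9448\right) = \frac{1}{17956} + 2864 = \frac{51425985}{17956}$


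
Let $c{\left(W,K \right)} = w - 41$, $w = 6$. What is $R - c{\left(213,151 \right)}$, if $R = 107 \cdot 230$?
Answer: $24645$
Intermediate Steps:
$c{\left(W,K \right)} = -35$ ($c{\left(W,K \right)} = 6 - 41 = -35$)
$R = 24610$
$R - c{\left(213,151 \right)} = 24610 - -35 = 24610 + 35 = 24645$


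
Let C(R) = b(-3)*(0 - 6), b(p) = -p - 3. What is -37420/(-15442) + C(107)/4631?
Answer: 18710/7721 ≈ 2.4233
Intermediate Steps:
b(p) = -3 - p
C(R) = 0 (C(R) = (-3 - 1*(-3))*(0 - 6) = (-3 + 3)*(-6) = 0*(-6) = 0)
-37420/(-15442) + C(107)/4631 = -37420/(-15442) + 0/4631 = -37420*(-1/15442) + 0*(1/4631) = 18710/7721 + 0 = 18710/7721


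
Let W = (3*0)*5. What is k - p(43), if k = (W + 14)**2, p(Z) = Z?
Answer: 153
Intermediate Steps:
W = 0 (W = 0*5 = 0)
k = 196 (k = (0 + 14)**2 = 14**2 = 196)
k - p(43) = 196 - 1*43 = 196 - 43 = 153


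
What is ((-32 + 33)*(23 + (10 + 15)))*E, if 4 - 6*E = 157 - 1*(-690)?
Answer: -6744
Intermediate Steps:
E = -281/2 (E = 2/3 - (157 - 1*(-690))/6 = 2/3 - (157 + 690)/6 = 2/3 - 1/6*847 = 2/3 - 847/6 = -281/2 ≈ -140.50)
((-32 + 33)*(23 + (10 + 15)))*E = ((-32 + 33)*(23 + (10 + 15)))*(-281/2) = (1*(23 + 25))*(-281/2) = (1*48)*(-281/2) = 48*(-281/2) = -6744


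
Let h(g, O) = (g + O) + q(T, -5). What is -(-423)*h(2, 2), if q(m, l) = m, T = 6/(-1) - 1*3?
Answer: -2115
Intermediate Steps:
T = -9 (T = 6*(-1) - 3 = -6 - 3 = -9)
h(g, O) = -9 + O + g (h(g, O) = (g + O) - 9 = (O + g) - 9 = -9 + O + g)
-(-423)*h(2, 2) = -(-423)*(-9 + 2 + 2) = -(-423)*(-5) = -1*2115 = -2115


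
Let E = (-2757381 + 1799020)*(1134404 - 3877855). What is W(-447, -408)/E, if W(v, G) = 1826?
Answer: 1826/2629216443811 ≈ 6.9450e-10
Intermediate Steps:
E = 2629216443811 (E = -958361*(-2743451) = 2629216443811)
W(-447, -408)/E = 1826/2629216443811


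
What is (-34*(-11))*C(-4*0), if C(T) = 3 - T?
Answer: 1122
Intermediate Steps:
(-34*(-11))*C(-4*0) = (-34*(-11))*(3 - (-4)*0) = 374*(3 - 1*0) = 374*(3 + 0) = 374*3 = 1122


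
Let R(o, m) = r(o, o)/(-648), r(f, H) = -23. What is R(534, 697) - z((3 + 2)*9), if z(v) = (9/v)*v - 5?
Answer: -2569/648 ≈ -3.9645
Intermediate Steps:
R(o, m) = 23/648 (R(o, m) = -23/(-648) = -23*(-1/648) = 23/648)
z(v) = 4 (z(v) = 9 - 5 = 4)
R(534, 697) - z((3 + 2)*9) = 23/648 - 1*4 = 23/648 - 4 = -2569/648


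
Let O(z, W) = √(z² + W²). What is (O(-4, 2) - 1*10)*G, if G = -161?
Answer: 1610 - 322*√5 ≈ 889.99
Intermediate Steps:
O(z, W) = √(W² + z²)
(O(-4, 2) - 1*10)*G = (√(2² + (-4)²) - 1*10)*(-161) = (√(4 + 16) - 10)*(-161) = (√20 - 10)*(-161) = (2*√5 - 10)*(-161) = (-10 + 2*√5)*(-161) = 1610 - 322*√5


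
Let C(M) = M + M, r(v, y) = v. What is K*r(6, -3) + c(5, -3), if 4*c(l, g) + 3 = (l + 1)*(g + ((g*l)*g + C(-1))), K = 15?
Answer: 597/4 ≈ 149.25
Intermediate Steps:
C(M) = 2*M
c(l, g) = -¾ + (1 + l)*(-2 + g + l*g²)/4 (c(l, g) = -¾ + ((l + 1)*(g + ((g*l)*g + 2*(-1))))/4 = -¾ + ((1 + l)*(g + (l*g² - 2)))/4 = -¾ + ((1 + l)*(g + (-2 + l*g²)))/4 = -¾ + ((1 + l)*(-2 + g + l*g²))/4 = -¾ + (1 + l)*(-2 + g + l*g²)/4)
K*r(6, -3) + c(5, -3) = 15*6 + (-5/4 - ½*5 + (¼)*(-3) + (¼)*(-3)*5 + (¼)*5*(-3)² + (¼)*(-3)²*5²) = 90 + (-5/4 - 5/2 - ¾ - 15/4 + (¼)*5*9 + (¼)*9*25) = 90 + (-5/4 - 5/2 - ¾ - 15/4 + 45/4 + 225/4) = 90 + 237/4 = 597/4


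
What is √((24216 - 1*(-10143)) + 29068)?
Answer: √63427 ≈ 251.85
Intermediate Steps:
√((24216 - 1*(-10143)) + 29068) = √((24216 + 10143) + 29068) = √(34359 + 29068) = √63427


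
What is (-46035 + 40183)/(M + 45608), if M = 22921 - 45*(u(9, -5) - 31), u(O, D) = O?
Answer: -5852/69519 ≈ -0.084178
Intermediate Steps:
M = 23911 (M = 22921 - 45*(9 - 31) = 22921 - 45*(-22) = 22921 + 990 = 23911)
(-46035 + 40183)/(M + 45608) = (-46035 + 40183)/(23911 + 45608) = -5852/69519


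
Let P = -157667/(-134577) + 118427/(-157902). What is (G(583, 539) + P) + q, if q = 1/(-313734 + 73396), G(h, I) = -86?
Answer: -36422017507507678/425598090111621 ≈ -85.578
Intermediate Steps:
P = 2986128085/7083325818 (P = -157667*(-1/134577) + 118427*(-1/157902) = 157667/134577 - 118427/157902 = 2986128085/7083325818 ≈ 0.42157)
q = -1/240338 (q = 1/(-240338) = -1/240338 ≈ -4.1608e-6)
(G(583, 539) + P) + q = (-86 + 2986128085/7083325818) - 1/240338 = -606179892263/7083325818 - 1/240338 = -36422017507507678/425598090111621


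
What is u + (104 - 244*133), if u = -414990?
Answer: -447338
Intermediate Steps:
u + (104 - 244*133) = -414990 + (104 - 244*133) = -414990 + (104 - 32452) = -414990 - 32348 = -447338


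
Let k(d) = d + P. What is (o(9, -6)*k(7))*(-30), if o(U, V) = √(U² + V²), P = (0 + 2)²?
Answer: -990*√13 ≈ -3569.5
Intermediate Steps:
P = 4 (P = 2² = 4)
k(d) = 4 + d (k(d) = d + 4 = 4 + d)
(o(9, -6)*k(7))*(-30) = (√(9² + (-6)²)*(4 + 7))*(-30) = (√(81 + 36)*11)*(-30) = (√117*11)*(-30) = ((3*√13)*11)*(-30) = (33*√13)*(-30) = -990*√13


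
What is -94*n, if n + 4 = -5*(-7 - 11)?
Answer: -8084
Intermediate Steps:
n = 86 (n = -4 - 5*(-7 - 11) = -4 - 5*(-18) = -4 + 90 = 86)
-94*n = -94*86 = -8084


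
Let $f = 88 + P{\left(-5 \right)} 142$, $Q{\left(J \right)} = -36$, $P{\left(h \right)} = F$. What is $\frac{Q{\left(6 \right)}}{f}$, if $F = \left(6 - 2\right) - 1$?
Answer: $- \frac{18}{257} \approx -0.070039$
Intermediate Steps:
$F = 3$ ($F = 4 - 1 = 3$)
$P{\left(h \right)} = 3$
$f = 514$ ($f = 88 + 3 \cdot 142 = 88 + 426 = 514$)
$\frac{Q{\left(6 \right)}}{f} = - \frac{36}{514} = \left(-36\right) \frac{1}{514} = - \frac{18}{257}$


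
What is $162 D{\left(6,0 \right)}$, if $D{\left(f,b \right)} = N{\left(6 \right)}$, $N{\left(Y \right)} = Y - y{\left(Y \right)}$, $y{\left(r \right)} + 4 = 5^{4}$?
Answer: $-99630$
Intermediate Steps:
$y{\left(r \right)} = 621$ ($y{\left(r \right)} = -4 + 5^{4} = -4 + 625 = 621$)
$N{\left(Y \right)} = -621 + Y$ ($N{\left(Y \right)} = Y - 621 = -621 + Y$)
$D{\left(f,b \right)} = -615$ ($D{\left(f,b \right)} = -621 + 6 = -615$)
$162 D{\left(6,0 \right)} = 162 \left(-615\right) = -99630$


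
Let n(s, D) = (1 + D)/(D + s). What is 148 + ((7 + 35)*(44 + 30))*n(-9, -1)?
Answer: 148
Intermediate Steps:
n(s, D) = (1 + D)/(D + s)
148 + ((7 + 35)*(44 + 30))*n(-9, -1) = 148 + ((7 + 35)*(44 + 30))*((1 - 1)/(-1 - 9)) = 148 + (42*74)*(0/(-10)) = 148 + 3108*(-⅒*0) = 148 + 3108*0 = 148 + 0 = 148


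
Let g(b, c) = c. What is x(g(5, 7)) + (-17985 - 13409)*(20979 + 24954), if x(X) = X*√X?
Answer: -1442020602 + 7*√7 ≈ -1.4420e+9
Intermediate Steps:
x(X) = X^(3/2)
x(g(5, 7)) + (-17985 - 13409)*(20979 + 24954) = 7^(3/2) + (-17985 - 13409)*(20979 + 24954) = 7*√7 - 31394*45933 = 7*√7 - 1442020602 = -1442020602 + 7*√7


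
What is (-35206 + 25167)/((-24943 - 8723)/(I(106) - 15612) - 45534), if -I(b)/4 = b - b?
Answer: 26121478/118473857 ≈ 0.22048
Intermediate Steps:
I(b) = 0 (I(b) = -4*(b - b) = -4*0 = 0)
(-35206 + 25167)/((-24943 - 8723)/(I(106) - 15612) - 45534) = (-35206 + 25167)/((-24943 - 8723)/(0 - 15612) - 45534) = -10039/(-33666/(-15612) - 45534) = -10039/(-33666*(-1/15612) - 45534) = -10039/(5611/2602 - 45534) = -10039/(-118473857/2602) = -10039*(-2602/118473857) = 26121478/118473857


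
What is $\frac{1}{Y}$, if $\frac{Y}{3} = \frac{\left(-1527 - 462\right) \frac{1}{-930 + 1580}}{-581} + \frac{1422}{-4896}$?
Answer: $- \frac{3950800}{3380001} \approx -1.1689$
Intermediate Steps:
$Y = - \frac{3380001}{3950800}$ ($Y = 3 \left(\frac{\left(-1527 - 462\right) \frac{1}{-930 + 1580}}{-581} + \frac{1422}{-4896}\right) = 3 \left(\frac{-1527 + \left(-1197 + 735\right)}{650} \left(- \frac{1}{581}\right) + 1422 \left(- \frac{1}{4896}\right)\right) = 3 \left(\left(-1527 - 462\right) \frac{1}{650} \left(- \frac{1}{581}\right) - \frac{79}{272}\right) = 3 \left(\left(-1989\right) \frac{1}{650} \left(- \frac{1}{581}\right) - \frac{79}{272}\right) = 3 \left(\left(- \frac{153}{50}\right) \left(- \frac{1}{581}\right) - \frac{79}{272}\right) = 3 \left(\frac{153}{29050} - \frac{79}{272}\right) = 3 \left(- \frac{1126667}{3950800}\right) = - \frac{3380001}{3950800} \approx -0.85552$)
$\frac{1}{Y} = \frac{1}{- \frac{3380001}{3950800}} = - \frac{3950800}{3380001}$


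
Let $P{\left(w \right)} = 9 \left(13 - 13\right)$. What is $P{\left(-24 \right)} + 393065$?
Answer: $393065$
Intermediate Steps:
$P{\left(w \right)} = 0$ ($P{\left(w \right)} = 9 \cdot 0 = 0$)
$P{\left(-24 \right)} + 393065 = 0 + 393065 = 393065$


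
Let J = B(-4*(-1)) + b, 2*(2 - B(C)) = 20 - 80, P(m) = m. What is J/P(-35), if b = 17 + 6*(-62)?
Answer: 323/35 ≈ 9.2286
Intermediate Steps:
B(C) = 32 (B(C) = 2 - (20 - 80)/2 = 2 - ½*(-60) = 2 + 30 = 32)
b = -355 (b = 17 - 372 = -355)
J = -323 (J = 32 - 355 = -323)
J/P(-35) = -323/(-35) = -323*(-1/35) = 323/35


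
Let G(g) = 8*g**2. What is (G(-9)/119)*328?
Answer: 212544/119 ≈ 1786.1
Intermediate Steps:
(G(-9)/119)*328 = ((8*(-9)**2)/119)*328 = ((8*81)*(1/119))*328 = (648*(1/119))*328 = (648/119)*328 = 212544/119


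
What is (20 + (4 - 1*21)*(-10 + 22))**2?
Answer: 33856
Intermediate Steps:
(20 + (4 - 1*21)*(-10 + 22))**2 = (20 + (4 - 21)*12)**2 = (20 - 17*12)**2 = (20 - 204)**2 = (-184)**2 = 33856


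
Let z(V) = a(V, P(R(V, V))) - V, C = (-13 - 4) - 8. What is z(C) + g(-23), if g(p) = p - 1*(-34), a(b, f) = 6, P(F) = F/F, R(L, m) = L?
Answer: 42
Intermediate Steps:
P(F) = 1
g(p) = 34 + p (g(p) = p + 34 = 34 + p)
C = -25 (C = -17 - 8 = -25)
z(V) = 6 - V
z(C) + g(-23) = (6 - 1*(-25)) + (34 - 23) = (6 + 25) + 11 = 31 + 11 = 42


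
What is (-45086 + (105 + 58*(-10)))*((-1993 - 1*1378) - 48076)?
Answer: 2343976767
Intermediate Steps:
(-45086 + (105 + 58*(-10)))*((-1993 - 1*1378) - 48076) = (-45086 + (105 - 580))*((-1993 - 1378) - 48076) = (-45086 - 475)*(-3371 - 48076) = -45561*(-51447) = 2343976767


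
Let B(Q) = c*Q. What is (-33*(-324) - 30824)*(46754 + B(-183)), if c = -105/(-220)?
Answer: -10334424989/11 ≈ -9.3949e+8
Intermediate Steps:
c = 21/44 (c = -105*(-1/220) = 21/44 ≈ 0.47727)
B(Q) = 21*Q/44
(-33*(-324) - 30824)*(46754 + B(-183)) = (-33*(-324) - 30824)*(46754 + (21/44)*(-183)) = (10692 - 30824)*(46754 - 3843/44) = -20132*2053333/44 = -10334424989/11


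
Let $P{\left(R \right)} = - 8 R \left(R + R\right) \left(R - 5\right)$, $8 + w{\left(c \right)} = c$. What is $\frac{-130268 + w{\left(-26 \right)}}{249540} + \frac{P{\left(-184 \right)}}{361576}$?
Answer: $\frac{531269309871}{1879743230} \approx 282.63$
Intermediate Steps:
$w{\left(c \right)} = -8 + c$
$P{\left(R \right)} = - 16 R^{2} \left(-5 + R\right)$ ($P{\left(R \right)} = - 8 R 2 R \left(-5 + R\right) = - 16 R^{2} \left(-5 + R\right)$)
$\frac{-130268 + w{\left(-26 \right)}}{249540} + \frac{P{\left(-184 \right)}}{361576} = \frac{-130268 - 34}{249540} + \frac{16 \left(-184\right)^{2} \left(5 - -184\right)}{361576} = \left(-130268 - 34\right) \frac{1}{249540} + 16 \cdot 33856 \left(5 + 184\right) \frac{1}{361576} = \left(-130302\right) \frac{1}{249540} + 16 \cdot 33856 \cdot 189 \cdot \frac{1}{361576} = - \frac{21717}{41590} + 102380544 \cdot \frac{1}{361576} = - \frac{21717}{41590} + \frac{12797568}{45197} = \frac{531269309871}{1879743230}$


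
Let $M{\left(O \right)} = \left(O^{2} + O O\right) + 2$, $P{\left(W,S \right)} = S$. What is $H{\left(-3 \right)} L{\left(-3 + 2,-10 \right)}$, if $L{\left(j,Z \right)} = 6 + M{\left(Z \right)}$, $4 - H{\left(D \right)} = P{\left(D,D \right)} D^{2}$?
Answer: $6448$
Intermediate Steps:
$H{\left(D \right)} = 4 - D^{3}$ ($H{\left(D \right)} = 4 - D D^{2} = 4 - D^{3}$)
$M{\left(O \right)} = 2 + 2 O^{2}$ ($M{\left(O \right)} = \left(O^{2} + O^{2}\right) + 2 = 2 O^{2} + 2 = 2 + 2 O^{2}$)
$L{\left(j,Z \right)} = 8 + 2 Z^{2}$ ($L{\left(j,Z \right)} = 6 + \left(2 + 2 Z^{2}\right) = 8 + 2 Z^{2}$)
$H{\left(-3 \right)} L{\left(-3 + 2,-10 \right)} = \left(4 - \left(-3\right)^{3}\right) \left(8 + 2 \left(-10\right)^{2}\right) = \left(4 - -27\right) \left(8 + 2 \cdot 100\right) = \left(4 + 27\right) \left(8 + 200\right) = 31 \cdot 208 = 6448$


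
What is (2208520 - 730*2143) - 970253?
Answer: -326123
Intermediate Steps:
(2208520 - 730*2143) - 970253 = (2208520 - 1564390) - 970253 = 644130 - 970253 = -326123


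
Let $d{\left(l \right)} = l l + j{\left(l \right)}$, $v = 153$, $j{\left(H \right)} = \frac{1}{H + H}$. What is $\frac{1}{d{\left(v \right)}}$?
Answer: $\frac{306}{7163155} \approx 4.2719 \cdot 10^{-5}$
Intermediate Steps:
$j{\left(H \right)} = \frac{1}{2 H}$
$d{\left(l \right)} = l^{2} + \frac{1}{2 l}$ ($d{\left(l \right)} = l l + \frac{1}{2 l} = l^{2} + \frac{1}{2 l}$)
$\frac{1}{d{\left(v \right)}} = \frac{1}{\frac{1}{153} \left(\frac{1}{2} + 153^{3}\right)} = \frac{1}{\frac{1}{153} \left(\frac{1}{2} + 3581577\right)} = \frac{1}{\frac{1}{153} \cdot \frac{7163155}{2}} = \frac{1}{\frac{7163155}{306}} = \frac{306}{7163155}$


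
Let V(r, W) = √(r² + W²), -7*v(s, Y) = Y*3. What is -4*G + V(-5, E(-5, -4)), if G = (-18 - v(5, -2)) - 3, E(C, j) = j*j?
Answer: 612/7 + √281 ≈ 104.19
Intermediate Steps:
E(C, j) = j²
v(s, Y) = -3*Y/7 (v(s, Y) = -Y*3/7 = -3*Y/7)
V(r, W) = √(W² + r²)
G = -153/7 (G = (-18 - (-3)*(-2)/7) - 3 = (-18 - 1*6/7) - 3 = (-18 - 6/7) - 3 = -132/7 - 3 = -153/7 ≈ -21.857)
-4*G + V(-5, E(-5, -4)) = -4*(-153/7) + √(((-4)²)² + (-5)²) = 612/7 + √(16² + 25) = 612/7 + √(256 + 25) = 612/7 + √281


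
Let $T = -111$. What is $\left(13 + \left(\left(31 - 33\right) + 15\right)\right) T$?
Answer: $-2886$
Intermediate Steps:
$\left(13 + \left(\left(31 - 33\right) + 15\right)\right) T = \left(13 + \left(\left(31 - 33\right) + 15\right)\right) \left(-111\right) = \left(13 + \left(-2 + 15\right)\right) \left(-111\right) = \left(13 + 13\right) \left(-111\right) = 26 \left(-111\right) = -2886$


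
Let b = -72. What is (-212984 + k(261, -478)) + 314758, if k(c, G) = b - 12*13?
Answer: 101546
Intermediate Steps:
k(c, G) = -228 (k(c, G) = -72 - 12*13 = -72 - 156 = -228)
(-212984 + k(261, -478)) + 314758 = (-212984 - 228) + 314758 = -213212 + 314758 = 101546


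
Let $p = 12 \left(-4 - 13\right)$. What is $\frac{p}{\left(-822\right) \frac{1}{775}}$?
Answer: $\frac{26350}{137} \approx 192.34$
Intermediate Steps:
$p = -204$ ($p = 12 \left(-17\right) = -204$)
$\frac{p}{\left(-822\right) \frac{1}{775}} = - \frac{204}{\left(-822\right) \frac{1}{775}} = - \frac{204}{- \frac{822}{775}} = \left(-204\right) \left(- \frac{775}{822}\right) = \frac{26350}{137}$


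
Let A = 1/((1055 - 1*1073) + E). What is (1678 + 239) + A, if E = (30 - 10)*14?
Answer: 502255/262 ≈ 1917.0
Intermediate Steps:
E = 280 (E = 20*14 = 280)
A = 1/262 (A = 1/((1055 - 1*1073) + 280) = 1/((1055 - 1073) + 280) = 1/(-18 + 280) = 1/262 ≈ 0.0038168)
(1678 + 239) + A = (1678 + 239) + 1/262 = 1917 + 1/262 = 502255/262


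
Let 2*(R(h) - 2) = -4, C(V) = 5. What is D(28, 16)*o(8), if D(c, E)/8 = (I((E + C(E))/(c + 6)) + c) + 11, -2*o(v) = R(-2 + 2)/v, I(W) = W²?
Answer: 0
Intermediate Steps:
R(h) = 0 (R(h) = 2 + (½)*(-4) = 2 - 2 = 0)
o(v) = 0 (o(v) = -0/v = -½*0 = 0)
D(c, E) = 88 + 8*c + 8*(5 + E)²/(6 + c)² (D(c, E) = 8*((((E + 5)/(c + 6))² + c) + 11) = 8*((((5 + E)/(6 + c))² + c) + 11) = 8*(((5 + E)²/(6 + c)² + c) + 11) = 8*((c + (5 + E)²/(6 + c)²) + 11) = 8*(11 + c + (5 + E)²/(6 + c)²) = 88 + 8*c + 8*(5 + E)²/(6 + c)²)
D(28, 16)*o(8) = (88 + 8*28 + 8*(5 + 16)²/(6 + 28)²)*0 = (88 + 224 + 8*21²/34²)*0 = (88 + 224 + 8*441*(1/1156))*0 = (88 + 224 + 882/289)*0 = (91050/289)*0 = 0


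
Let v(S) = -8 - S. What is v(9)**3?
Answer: -4913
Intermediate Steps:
v(9)**3 = (-8 - 1*9)**3 = (-8 - 9)**3 = (-17)**3 = -4913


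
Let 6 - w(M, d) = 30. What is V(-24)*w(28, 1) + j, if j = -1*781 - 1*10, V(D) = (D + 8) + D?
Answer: 169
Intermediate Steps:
V(D) = 8 + 2*D (V(D) = (8 + D) + D = 8 + 2*D)
w(M, d) = -24 (w(M, d) = 6 - 1*30 = 6 - 30 = -24)
j = -791 (j = -781 - 10 = -791)
V(-24)*w(28, 1) + j = (8 + 2*(-24))*(-24) - 791 = (8 - 48)*(-24) - 791 = -40*(-24) - 791 = 960 - 791 = 169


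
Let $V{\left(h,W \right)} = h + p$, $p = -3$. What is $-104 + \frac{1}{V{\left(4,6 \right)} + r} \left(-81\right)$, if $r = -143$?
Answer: $- \frac{14687}{142} \approx -103.43$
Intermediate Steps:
$V{\left(h,W \right)} = -3 + h$ ($V{\left(h,W \right)} = h - 3 = -3 + h$)
$-104 + \frac{1}{V{\left(4,6 \right)} + r} \left(-81\right) = -104 + \frac{1}{\left(-3 + 4\right) - 143} \left(-81\right) = -104 + \frac{1}{1 - 143} \left(-81\right) = -104 + \frac{1}{-142} \left(-81\right) = -104 - - \frac{81}{142} = -104 + \frac{81}{142} = - \frac{14687}{142}$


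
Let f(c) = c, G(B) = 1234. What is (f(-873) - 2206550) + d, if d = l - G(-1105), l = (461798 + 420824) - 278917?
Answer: -1604952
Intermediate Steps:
l = 603705 (l = 882622 - 278917 = 603705)
d = 602471 (d = 603705 - 1*1234 = 603705 - 1234 = 602471)
(f(-873) - 2206550) + d = (-873 - 2206550) + 602471 = -2207423 + 602471 = -1604952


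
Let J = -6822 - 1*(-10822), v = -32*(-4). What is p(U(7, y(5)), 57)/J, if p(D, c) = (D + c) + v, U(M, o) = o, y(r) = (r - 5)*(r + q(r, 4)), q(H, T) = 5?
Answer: 37/800 ≈ 0.046250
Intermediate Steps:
y(r) = (-5 + r)*(5 + r) (y(r) = (r - 5)*(r + 5) = (-5 + r)*(5 + r))
v = 128
J = 4000 (J = -6822 + 10822 = 4000)
p(D, c) = 128 + D + c (p(D, c) = (D + c) + 128 = 128 + D + c)
p(U(7, y(5)), 57)/J = (128 + (-25 + 5²) + 57)/4000 = (128 + (-25 + 25) + 57)*(1/4000) = (128 + 0 + 57)*(1/4000) = 185*(1/4000) = 37/800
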